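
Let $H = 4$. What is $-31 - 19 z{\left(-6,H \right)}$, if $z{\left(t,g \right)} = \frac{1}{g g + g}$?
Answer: $- \frac{639}{20} \approx -31.95$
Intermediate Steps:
$z{\left(t,g \right)} = \frac{1}{g + g^{2}}$ ($z{\left(t,g \right)} = \frac{1}{g^{2} + g} = \frac{1}{g + g^{2}}$)
$-31 - 19 z{\left(-6,H \right)} = -31 - 19 \frac{1}{4 \left(1 + 4\right)} = -31 - 19 \frac{1}{4 \cdot 5} = -31 - 19 \cdot \frac{1}{4} \cdot \frac{1}{5} = -31 - \frac{19}{20} = - \frac{639}{20}$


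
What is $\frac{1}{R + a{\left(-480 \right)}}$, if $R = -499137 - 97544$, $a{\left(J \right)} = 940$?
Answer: $- \frac{1}{595741} \approx -1.6786 \cdot 10^{-6}$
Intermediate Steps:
$R = -596681$ ($R = -499137 - 97544 = -596681$)
$\frac{1}{R + a{\left(-480 \right)}} = \frac{1}{-596681 + 940} = \frac{1}{-595741} = - \frac{1}{595741}$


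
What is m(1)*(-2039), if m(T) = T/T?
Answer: -2039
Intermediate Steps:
m(T) = 1
m(1)*(-2039) = 1*(-2039) = -2039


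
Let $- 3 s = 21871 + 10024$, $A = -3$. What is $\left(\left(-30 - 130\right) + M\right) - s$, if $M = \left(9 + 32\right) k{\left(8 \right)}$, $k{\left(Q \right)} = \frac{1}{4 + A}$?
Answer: $\frac{31538}{3} \approx 10513.0$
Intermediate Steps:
$k{\left(Q \right)} = 1$ ($k{\left(Q \right)} = \frac{1}{4 - 3} = 1^{-1} = 1$)
$s = - \frac{31895}{3}$ ($s = - \frac{21871 + 10024}{3} = \left(- \frac{1}{3}\right) 31895 = - \frac{31895}{3} \approx -10632.0$)
$M = 41$ ($M = \left(9 + 32\right) 1 = 41 \cdot 1 = 41$)
$\left(\left(-30 - 130\right) + M\right) - s = \left(\left(-30 - 130\right) + 41\right) - - \frac{31895}{3} = \left(\left(-30 - 130\right) + 41\right) + \frac{31895}{3} = \left(-160 + 41\right) + \frac{31895}{3} = -119 + \frac{31895}{3} = \frac{31538}{3}$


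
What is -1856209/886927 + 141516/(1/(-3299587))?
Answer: -414145554966226093/886927 ≈ -4.6694e+11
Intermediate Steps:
-1856209/886927 + 141516/(1/(-3299587)) = -1856209*1/886927 + 141516/(-1/3299587) = -1856209/886927 + 141516*(-3299587) = -1856209/886927 - 466944353892 = -414145554966226093/886927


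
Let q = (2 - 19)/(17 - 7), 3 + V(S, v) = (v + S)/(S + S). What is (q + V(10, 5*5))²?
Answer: 3481/400 ≈ 8.7025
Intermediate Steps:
V(S, v) = -3 + (S + v)/(2*S) (V(S, v) = -3 + (v + S)/(S + S) = -3 + (S + v)/((2*S)) = -3 + (S + v)*(1/(2*S)) = -3 + (S + v)/(2*S))
q = -17/10 ≈ -1.7000
(q + V(10, 5*5))² = (-17/10 + (½)*(5*5 - 5*10)/10)² = (-17/10 + (½)*(⅒)*(25 - 50))² = (-17/10 + (½)*(⅒)*(-25))² = (-17/10 - 5/4)² = (-59/20)² = 3481/400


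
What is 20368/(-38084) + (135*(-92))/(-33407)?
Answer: -51857624/318068047 ≈ -0.16304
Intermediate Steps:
20368/(-38084) + (135*(-92))/(-33407) = 20368*(-1/38084) - 12420*(-1/33407) = -5092/9521 + 12420/33407 = -51857624/318068047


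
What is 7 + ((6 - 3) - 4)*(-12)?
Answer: 19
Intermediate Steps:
7 + ((6 - 3) - 4)*(-12) = 7 + (3 - 4)*(-12) = 7 - 1*(-12) = 7 + 12 = 19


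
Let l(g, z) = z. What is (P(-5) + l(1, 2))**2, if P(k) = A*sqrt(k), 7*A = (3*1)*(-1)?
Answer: 151/49 - 12*I*sqrt(5)/7 ≈ 3.0816 - 3.8333*I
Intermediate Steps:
A = -3/7 (A = ((3*1)*(-1))/7 = (3*(-1))/7 = (1/7)*(-3) = -3/7 ≈ -0.42857)
P(k) = -3*sqrt(k)/7
(P(-5) + l(1, 2))**2 = (-3*I*sqrt(5)/7 + 2)**2 = (2 - 3*I*sqrt(5)/7)**2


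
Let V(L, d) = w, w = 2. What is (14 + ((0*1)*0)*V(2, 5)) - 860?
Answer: -846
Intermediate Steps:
V(L, d) = 2
(14 + ((0*1)*0)*V(2, 5)) - 860 = (14 + ((0*1)*0)*2) - 860 = (14 + (0*0)*2) - 860 = (14 + 0*2) - 860 = (14 + 0) - 860 = 14 - 860 = -846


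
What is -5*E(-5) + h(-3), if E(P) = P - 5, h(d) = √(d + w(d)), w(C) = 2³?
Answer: 50 + √5 ≈ 52.236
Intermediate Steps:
w(C) = 8
h(d) = √(8 + d) (h(d) = √(d + 8) = √(8 + d))
E(P) = -5 + P
-5*E(-5) + h(-3) = -5*(-5 - 5) + √(8 - 3) = -5*(-10) + √5 = 50 + √5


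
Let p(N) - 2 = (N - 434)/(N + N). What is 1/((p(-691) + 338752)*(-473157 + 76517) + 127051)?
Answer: -691/92845235430719 ≈ -7.4425e-12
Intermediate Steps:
p(N) = 2 + (-434 + N)/(2*N) (p(N) = 2 + (N - 434)/(N + N) = 2 + (-434 + N)/((2*N)) = 2 + (-434 + N)*(1/(2*N)) = 2 + (-434 + N)/(2*N))
1/((p(-691) + 338752)*(-473157 + 76517) + 127051) = 1/(((5/2 - 217/(-691)) + 338752)*(-473157 + 76517) + 127051) = 1/(((5/2 - 217*(-1/691)) + 338752)*(-396640) + 127051) = 1/(((5/2 + 217/691) + 338752)*(-396640) + 127051) = 1/((3889/1382 + 338752)*(-396640) + 127051) = 1/((468159153/1382)*(-396640) + 127051) = 1/(-92845323222960/691 + 127051) = 1/(-92845235430719/691) = -691/92845235430719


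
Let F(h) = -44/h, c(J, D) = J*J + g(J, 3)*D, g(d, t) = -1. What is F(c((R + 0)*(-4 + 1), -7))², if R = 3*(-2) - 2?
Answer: 16/2809 ≈ 0.0056960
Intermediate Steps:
R = -8 (R = -6 - 2 = -8)
c(J, D) = J² - D (c(J, D) = J*J - D = J² - D)
F(c((R + 0)*(-4 + 1), -7))² = (-44/(((-8 + 0)*(-4 + 1))² - 1*(-7)))² = (-44/((-8*(-3))² + 7))² = (-44/(24² + 7))² = (-44/(576 + 7))² = (-44/583)² = (-44*1/583)² = (-4/53)² = 16/2809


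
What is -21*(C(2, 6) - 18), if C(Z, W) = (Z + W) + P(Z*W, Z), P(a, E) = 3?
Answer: 147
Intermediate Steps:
C(Z, W) = 3 + W + Z (C(Z, W) = (Z + W) + 3 = (W + Z) + 3 = 3 + W + Z)
-21*(C(2, 6) - 18) = -21*((3 + 6 + 2) - 18) = -21*(11 - 18) = -21*(-7) = 147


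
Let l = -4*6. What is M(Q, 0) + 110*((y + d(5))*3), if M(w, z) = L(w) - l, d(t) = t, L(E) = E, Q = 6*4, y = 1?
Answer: 2028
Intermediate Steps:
Q = 24
l = -24
M(w, z) = 24 + w (M(w, z) = w - 1*(-24) = w + 24 = 24 + w)
M(Q, 0) + 110*((y + d(5))*3) = (24 + 24) + 110*((1 + 5)*3) = 48 + 110*(6*3) = 48 + 110*18 = 48 + 1980 = 2028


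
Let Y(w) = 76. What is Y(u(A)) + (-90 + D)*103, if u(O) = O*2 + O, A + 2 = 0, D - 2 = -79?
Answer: -17125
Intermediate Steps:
D = -77 (D = 2 - 79 = -77)
A = -2 (A = -2 + 0 = -2)
u(O) = 3*O (u(O) = 2*O + O = 3*O)
Y(u(A)) + (-90 + D)*103 = 76 + (-90 - 77)*103 = 76 - 167*103 = 76 - 17201 = -17125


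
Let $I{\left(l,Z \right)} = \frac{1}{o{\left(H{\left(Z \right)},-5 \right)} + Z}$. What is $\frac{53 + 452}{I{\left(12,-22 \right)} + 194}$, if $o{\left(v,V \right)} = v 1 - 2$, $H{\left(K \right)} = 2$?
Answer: $\frac{11110}{4267} \approx 2.6037$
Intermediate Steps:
$o{\left(v,V \right)} = -2 + v$ ($o{\left(v,V \right)} = v - 2 = -2 + v$)
$I{\left(l,Z \right)} = \frac{1}{Z}$ ($I{\left(l,Z \right)} = \frac{1}{\left(-2 + 2\right) + Z} = \frac{1}{0 + Z} = \frac{1}{Z}$)
$\frac{53 + 452}{I{\left(12,-22 \right)} + 194} = \frac{53 + 452}{\frac{1}{-22} + 194} = \frac{505}{- \frac{1}{22} + 194} = \frac{505}{\frac{4267}{22}} = 505 \cdot \frac{22}{4267} = \frac{11110}{4267}$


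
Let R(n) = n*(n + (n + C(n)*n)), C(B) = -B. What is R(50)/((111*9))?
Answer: -40000/333 ≈ -120.12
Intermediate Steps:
R(n) = n*(-n**2 + 2*n) (R(n) = n*(n + (n + (-n)*n)) = n*(n + (n - n**2)) = n*(-n**2 + 2*n))
R(50)/((111*9)) = (50**2*(2 - 1*50))/((111*9)) = (2500*(2 - 50))/999 = (2500*(-48))*(1/999) = -120000*1/999 = -40000/333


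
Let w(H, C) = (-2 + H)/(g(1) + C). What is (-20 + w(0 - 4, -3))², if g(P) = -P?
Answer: 1369/4 ≈ 342.25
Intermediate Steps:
w(H, C) = (-2 + H)/(-1 + C) (w(H, C) = (-2 + H)/(-1*1 + C) = (-2 + H)/(-1 + C))
(-20 + w(0 - 4, -3))² = (-20 + (-2 + (0 - 4))/(-1 - 3))² = (-20 + (-2 - 4)/(-4))² = (-20 - ¼*(-6))² = (-20 + 3/2)² = (-37/2)² = 1369/4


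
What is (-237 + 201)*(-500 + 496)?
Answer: 144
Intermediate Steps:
(-237 + 201)*(-500 + 496) = -36*(-4) = 144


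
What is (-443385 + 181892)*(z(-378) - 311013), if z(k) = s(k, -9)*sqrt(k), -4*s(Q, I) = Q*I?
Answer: 81327722409 + 1334398779*I*sqrt(42)/2 ≈ 8.1328e+10 + 4.3239e+9*I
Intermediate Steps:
s(Q, I) = -I*Q/4 (s(Q, I) = -Q*I/4 = -I*Q/4)
z(k) = 9*k**(3/2)/4 (z(k) = (-1/4*(-9)*k)*sqrt(k) = (9*k/4)*sqrt(k) = 9*k**(3/2)/4)
(-443385 + 181892)*(z(-378) - 311013) = (-443385 + 181892)*(9*(-378)**(3/2)/4 - 311013) = -261493*(9*(-1134*I*sqrt(42))/4 - 311013) = -261493*(-5103*I*sqrt(42)/2 - 311013) = -261493*(-311013 - 5103*I*sqrt(42)/2) = 81327722409 + 1334398779*I*sqrt(42)/2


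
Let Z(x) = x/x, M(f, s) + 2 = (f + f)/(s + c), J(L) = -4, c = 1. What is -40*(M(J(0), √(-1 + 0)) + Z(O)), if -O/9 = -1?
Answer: 200 - 160*I ≈ 200.0 - 160.0*I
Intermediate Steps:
O = 9 (O = -9*(-1) = 9)
M(f, s) = -2 + 2*f/(1 + s) (M(f, s) = -2 + (f + f)/(s + 1) = -2 + (2*f)/(1 + s) = -2 + 2*f/(1 + s))
Z(x) = 1
-40*(M(J(0), √(-1 + 0)) + Z(O)) = -40*(2*(-1 - 4 - √(-1 + 0))/(1 + √(-1 + 0)) + 1) = -40*(2*(-1 - 4 - √(-1))/(1 + √(-1)) + 1) = -40*(2*(-1 - 4 - I)/(1 + I) + 1) = -40*(2*((1 - I)/2)*(-5 - I) + 1) = -40*((1 - I)*(-5 - I) + 1) = -40*(1 + (1 - I)*(-5 - I)) = -40 - 40*(1 - I)*(-5 - I)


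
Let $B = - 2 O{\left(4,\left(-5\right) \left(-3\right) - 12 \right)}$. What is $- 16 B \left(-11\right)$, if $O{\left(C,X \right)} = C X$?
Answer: $-4224$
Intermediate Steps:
$B = -24$ ($B = - 2 \cdot 4 \left(\left(-5\right) \left(-3\right) - 12\right) = - 2 \cdot 4 \left(15 - 12\right) = - 2 \cdot 4 \cdot 3 = \left(-2\right) 12 = -24$)
$- 16 B \left(-11\right) = \left(-16\right) \left(-24\right) \left(-11\right) = 384 \left(-11\right) = -4224$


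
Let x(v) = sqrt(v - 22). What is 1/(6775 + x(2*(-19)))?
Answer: 1355/9180137 - 2*I*sqrt(15)/45900685 ≈ 0.0001476 - 1.6875e-7*I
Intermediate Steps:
x(v) = sqrt(-22 + v)
1/(6775 + x(2*(-19))) = 1/(6775 + sqrt(-22 + 2*(-19))) = 1/(6775 + sqrt(-22 - 38)) = 1/(6775 + sqrt(-60)) = 1/(6775 + 2*I*sqrt(15))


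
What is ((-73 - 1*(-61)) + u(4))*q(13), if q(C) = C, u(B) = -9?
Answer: -273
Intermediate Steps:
((-73 - 1*(-61)) + u(4))*q(13) = ((-73 - 1*(-61)) - 9)*13 = ((-73 + 61) - 9)*13 = (-12 - 9)*13 = -21*13 = -273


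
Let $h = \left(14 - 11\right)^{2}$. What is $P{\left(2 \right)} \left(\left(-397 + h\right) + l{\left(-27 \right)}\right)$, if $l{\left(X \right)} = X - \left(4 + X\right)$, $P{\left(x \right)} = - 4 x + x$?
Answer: $2352$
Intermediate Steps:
$P{\left(x \right)} = - 3 x$
$l{\left(X \right)} = -4$
$h = 9$ ($h = 3^{2} = 9$)
$P{\left(2 \right)} \left(\left(-397 + h\right) + l{\left(-27 \right)}\right) = \left(-3\right) 2 \left(\left(-397 + 9\right) - 4\right) = - 6 \left(-388 - 4\right) = \left(-6\right) \left(-392\right) = 2352$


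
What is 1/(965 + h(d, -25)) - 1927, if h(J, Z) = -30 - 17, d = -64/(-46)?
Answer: -1768985/918 ≈ -1927.0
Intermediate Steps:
d = 32/23 (d = -64*(-1/46) = 32/23 ≈ 1.3913)
h(J, Z) = -47
1/(965 + h(d, -25)) - 1927 = 1/(965 - 47) - 1927 = 1/918 - 1927 = -1768985/918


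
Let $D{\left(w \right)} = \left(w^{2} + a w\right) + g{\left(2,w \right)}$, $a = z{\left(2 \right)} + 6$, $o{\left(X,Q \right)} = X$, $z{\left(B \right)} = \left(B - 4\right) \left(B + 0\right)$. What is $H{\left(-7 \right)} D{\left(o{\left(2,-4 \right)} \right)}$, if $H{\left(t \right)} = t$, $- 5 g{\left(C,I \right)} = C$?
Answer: $- \frac{266}{5} \approx -53.2$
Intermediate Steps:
$z{\left(B \right)} = B \left(-4 + B\right)$ ($z{\left(B \right)} = \left(-4 + B\right) B = B \left(-4 + B\right)$)
$g{\left(C,I \right)} = - \frac{C}{5}$
$a = 2$ ($a = 2 \left(-4 + 2\right) + 6 = 2 \left(-2\right) + 6 = -4 + 6 = 2$)
$D{\left(w \right)} = - \frac{2}{5} + w^{2} + 2 w$ ($D{\left(w \right)} = \left(w^{2} + 2 w\right) - \frac{2}{5} = - \frac{2}{5} + w^{2} + 2 w$)
$H{\left(-7 \right)} D{\left(o{\left(2,-4 \right)} \right)} = - 7 \left(- \frac{2}{5} + 2^{2} + 2 \cdot 2\right) = - 7 \left(- \frac{2}{5} + 4 + 4\right) = \left(-7\right) \frac{38}{5} = - \frac{266}{5}$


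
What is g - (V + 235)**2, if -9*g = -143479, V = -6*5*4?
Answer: 24454/9 ≈ 2717.1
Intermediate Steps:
V = -120 (V = -30*4 = -120)
g = 143479/9 (g = -1/9*(-143479) = 143479/9 ≈ 15942.)
g - (V + 235)**2 = 143479/9 - (-120 + 235)**2 = 143479/9 - 1*115**2 = 143479/9 - 1*13225 = 143479/9 - 13225 = 24454/9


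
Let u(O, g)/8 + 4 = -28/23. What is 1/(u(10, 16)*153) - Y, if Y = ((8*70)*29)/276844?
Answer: -597924653/10165711680 ≈ -0.058818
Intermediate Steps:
u(O, g) = -960/23 (u(O, g) = -32 + 8*(-28/23) = -32 - 224/23 = -960/23)
Y = 4060/69211 (Y = (560*29)*(1/276844) = 16240*(1/276844) = 4060/69211 ≈ 0.058661)
1/(u(10, 16)*153) - Y = 1/(-960/23*153) - 1*4060/69211 = 1/(-146880/23) - 4060/69211 = -23/146880 - 4060/69211 = -597924653/10165711680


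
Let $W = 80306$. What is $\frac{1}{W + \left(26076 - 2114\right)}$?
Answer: $\frac{1}{104268} \approx 9.5907 \cdot 10^{-6}$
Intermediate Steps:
$\frac{1}{W + \left(26076 - 2114\right)} = \frac{1}{80306 + \left(26076 - 2114\right)} = \frac{1}{80306 + 23962} = \frac{1}{104268}$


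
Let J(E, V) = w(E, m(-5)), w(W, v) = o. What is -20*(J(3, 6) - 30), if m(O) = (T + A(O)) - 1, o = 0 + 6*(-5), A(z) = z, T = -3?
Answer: 1200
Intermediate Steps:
o = -30 (o = 0 - 30 = -30)
m(O) = -4 + O (m(O) = (-3 + O) - 1 = -4 + O)
w(W, v) = -30
J(E, V) = -30
-20*(J(3, 6) - 30) = -20*(-30 - 30) = -20*(-60) = 1200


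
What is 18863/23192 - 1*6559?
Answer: -11699805/1784 ≈ -6558.2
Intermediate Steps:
18863/23192 - 1*6559 = 18863*(1/23192) - 6559 = 1451/1784 - 6559 = -11699805/1784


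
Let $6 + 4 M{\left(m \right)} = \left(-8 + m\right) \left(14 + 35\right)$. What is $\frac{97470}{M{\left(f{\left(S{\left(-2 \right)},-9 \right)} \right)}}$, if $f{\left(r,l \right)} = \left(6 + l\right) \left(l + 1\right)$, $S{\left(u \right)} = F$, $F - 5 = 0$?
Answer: $\frac{194940}{389} \approx 501.13$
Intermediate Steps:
$F = 5$ ($F = 5 + 0 = 5$)
$S{\left(u \right)} = 5$
$f{\left(r,l \right)} = \left(1 + l\right) \left(6 + l\right)$ ($f{\left(r,l \right)} = \left(6 + l\right) \left(1 + l\right) = \left(1 + l\right) \left(6 + l\right)$)
$M{\left(m \right)} = - \frac{199}{2} + \frac{49 m}{4}$ ($M{\left(m \right)} = - \frac{3}{2} + \frac{\left(-8 + m\right) \left(14 + 35\right)}{4} = - \frac{3}{2} + \frac{\left(-8 + m\right) 49}{4} = - \frac{3}{2} + \frac{-392 + 49 m}{4} = - \frac{3}{2} + \left(-98 + \frac{49 m}{4}\right) = - \frac{199}{2} + \frac{49 m}{4}$)
$\frac{97470}{M{\left(f{\left(S{\left(-2 \right)},-9 \right)} \right)}} = \frac{97470}{- \frac{199}{2} + \frac{49 \left(6 + \left(-9\right)^{2} + 7 \left(-9\right)\right)}{4}} = \frac{97470}{- \frac{199}{2} + \frac{49 \left(6 + 81 - 63\right)}{4}} = \frac{97470}{- \frac{199}{2} + \frac{49}{4} \cdot 24} = \frac{97470}{- \frac{199}{2} + 294} = \frac{97470}{\frac{389}{2}} = 97470 \cdot \frac{2}{389} = \frac{194940}{389}$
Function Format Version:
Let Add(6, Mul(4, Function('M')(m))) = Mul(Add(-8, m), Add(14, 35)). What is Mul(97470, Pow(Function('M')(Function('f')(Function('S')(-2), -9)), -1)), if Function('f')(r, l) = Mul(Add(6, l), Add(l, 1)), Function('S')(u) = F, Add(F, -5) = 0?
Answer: Rational(194940, 389) ≈ 501.13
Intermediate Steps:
F = 5 (F = Add(5, 0) = 5)
Function('S')(u) = 5
Function('f')(r, l) = Mul(Add(1, l), Add(6, l)) (Function('f')(r, l) = Mul(Add(6, l), Add(1, l)) = Mul(Add(1, l), Add(6, l)))
Function('M')(m) = Add(Rational(-199, 2), Mul(Rational(49, 4), m)) (Function('M')(m) = Add(Rational(-3, 2), Mul(Rational(1, 4), Mul(Add(-8, m), Add(14, 35)))) = Add(Rational(-3, 2), Mul(Rational(1, 4), Mul(Add(-8, m), 49))) = Add(Rational(-3, 2), Mul(Rational(1, 4), Add(-392, Mul(49, m)))) = Add(Rational(-3, 2), Add(-98, Mul(Rational(49, 4), m))) = Add(Rational(-199, 2), Mul(Rational(49, 4), m)))
Mul(97470, Pow(Function('M')(Function('f')(Function('S')(-2), -9)), -1)) = Mul(97470, Pow(Add(Rational(-199, 2), Mul(Rational(49, 4), Add(6, Pow(-9, 2), Mul(7, -9)))), -1)) = Mul(97470, Pow(Add(Rational(-199, 2), Mul(Rational(49, 4), Add(6, 81, -63))), -1)) = Mul(97470, Pow(Add(Rational(-199, 2), Mul(Rational(49, 4), 24)), -1)) = Mul(97470, Pow(Add(Rational(-199, 2), 294), -1)) = Mul(97470, Pow(Rational(389, 2), -1)) = Mul(97470, Rational(2, 389)) = Rational(194940, 389)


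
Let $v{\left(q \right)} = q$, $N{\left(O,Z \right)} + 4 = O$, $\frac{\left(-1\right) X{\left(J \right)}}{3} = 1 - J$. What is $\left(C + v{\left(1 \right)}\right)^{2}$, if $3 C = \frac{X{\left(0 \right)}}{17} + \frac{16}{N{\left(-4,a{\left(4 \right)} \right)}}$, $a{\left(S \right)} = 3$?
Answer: $\frac{196}{2601} \approx 0.075356$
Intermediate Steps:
$X{\left(J \right)} = -3 + 3 J$ ($X{\left(J \right)} = - 3 \left(1 - J\right) = -3 + 3 J$)
$N{\left(O,Z \right)} = -4 + O$
$C = - \frac{37}{51}$ ($C = \frac{\frac{-3 + 3 \cdot 0}{17} + \frac{16}{-4 - 4}}{3} = \frac{\left(-3 + 0\right) \frac{1}{17} + \frac{16}{-8}}{3} = \frac{\left(-3\right) \frac{1}{17} + 16 \left(- \frac{1}{8}\right)}{3} = \frac{- \frac{3}{17} - 2}{3} = \frac{1}{3} \left(- \frac{37}{17}\right) = - \frac{37}{51} \approx -0.72549$)
$\left(C + v{\left(1 \right)}\right)^{2} = \left(- \frac{37}{51} + 1\right)^{2} = \left(\frac{14}{51}\right)^{2} = \frac{196}{2601}$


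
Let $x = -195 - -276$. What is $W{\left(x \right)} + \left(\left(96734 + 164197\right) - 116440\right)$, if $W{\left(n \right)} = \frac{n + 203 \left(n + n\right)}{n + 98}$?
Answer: $\frac{25896856}{179} \approx 1.4468 \cdot 10^{5}$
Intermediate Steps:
$x = 81$ ($x = -195 + 276 = 81$)
$W{\left(n \right)} = \frac{407 n}{98 + n}$ ($W{\left(n \right)} = \frac{n + 203 \cdot 2 n}{98 + n} = \frac{n + 406 n}{98 + n} = \frac{407 n}{98 + n}$)
$W{\left(x \right)} + \left(\left(96734 + 164197\right) - 116440\right) = 407 \cdot 81 \frac{1}{98 + 81} + \left(\left(96734 + 164197\right) - 116440\right) = 407 \cdot 81 \cdot \frac{1}{179} + \left(260931 - 116440\right) = 407 \cdot 81 \cdot \frac{1}{179} + 144491 = \frac{32967}{179} + 144491 = \frac{25896856}{179}$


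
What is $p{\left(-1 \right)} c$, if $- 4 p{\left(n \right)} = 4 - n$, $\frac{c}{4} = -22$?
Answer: $110$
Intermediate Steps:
$c = -88$ ($c = 4 \left(-22\right) = -88$)
$p{\left(n \right)} = -1 + \frac{n}{4}$ ($p{\left(n \right)} = - \frac{4 - n}{4} = -1 + \frac{n}{4}$)
$p{\left(-1 \right)} c = \left(-1 + \frac{1}{4} \left(-1\right)\right) \left(-88\right) = \left(-1 - \frac{1}{4}\right) \left(-88\right) = \left(- \frac{5}{4}\right) \left(-88\right) = 110$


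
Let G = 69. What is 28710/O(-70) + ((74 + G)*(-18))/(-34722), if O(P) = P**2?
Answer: 5608229/945210 ≈ 5.9333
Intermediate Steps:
28710/O(-70) + ((74 + G)*(-18))/(-34722) = 28710/((-70)**2) + ((74 + 69)*(-18))/(-34722) = 28710/4900 + (143*(-18))*(-1/34722) = 28710*(1/4900) - 2574*(-1/34722) = 2871/490 + 143/1929 = 5608229/945210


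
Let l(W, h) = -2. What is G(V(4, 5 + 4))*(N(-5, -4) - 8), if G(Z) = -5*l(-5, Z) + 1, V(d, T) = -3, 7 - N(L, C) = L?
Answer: 44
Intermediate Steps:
N(L, C) = 7 - L
G(Z) = 11 (G(Z) = -5*(-2) + 1 = 10 + 1 = 11)
G(V(4, 5 + 4))*(N(-5, -4) - 8) = 11*((7 - 1*(-5)) - 8) = 11*((7 + 5) - 8) = 11*(12 - 8) = 11*4 = 44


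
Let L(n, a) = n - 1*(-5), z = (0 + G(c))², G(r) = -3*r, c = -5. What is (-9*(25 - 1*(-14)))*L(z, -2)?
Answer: -80730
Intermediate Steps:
z = 225 (z = (0 - 3*(-5))² = (0 + 15)² = 15² = 225)
L(n, a) = 5 + n (L(n, a) = n + 5 = 5 + n)
(-9*(25 - 1*(-14)))*L(z, -2) = (-9*(25 - 1*(-14)))*(5 + 225) = -9*(25 + 14)*230 = -9*39*230 = -351*230 = -80730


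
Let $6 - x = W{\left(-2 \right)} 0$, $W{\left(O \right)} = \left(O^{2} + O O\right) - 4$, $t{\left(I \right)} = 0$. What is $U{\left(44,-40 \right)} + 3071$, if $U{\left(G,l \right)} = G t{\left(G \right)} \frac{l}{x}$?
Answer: $3071$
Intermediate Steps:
$W{\left(O \right)} = -4 + 2 O^{2}$ ($W{\left(O \right)} = \left(O^{2} + O^{2}\right) - 4 = 2 O^{2} - 4 = -4 + 2 O^{2}$)
$x = 6$ ($x = 6 - \left(-4 + 2 \left(-2\right)^{2}\right) 0 = 6 - \left(-4 + 2 \cdot 4\right) 0 = 6 - \left(-4 + 8\right) 0 = 6 - 4 \cdot 0 = 6 - 0 = 6 + 0 = 6$)
$U{\left(G,l \right)} = 0$ ($U{\left(G,l \right)} = G 0 \frac{l}{6} = 0 l \frac{1}{6} = 0 \frac{l}{6} = 0$)
$U{\left(44,-40 \right)} + 3071 = 0 + 3071 = 3071$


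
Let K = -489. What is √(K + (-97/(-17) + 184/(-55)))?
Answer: 4*I*√26589530/935 ≈ 22.06*I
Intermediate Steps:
√(K + (-97/(-17) + 184/(-55))) = √(-489 + (-97/(-17) + 184/(-55))) = √(-489 + (-97*(-1/17) + 184*(-1/55))) = √(-489 + (97/17 - 184/55)) = √(-489 + 2207/935) = √(-455008/935) = 4*I*√26589530/935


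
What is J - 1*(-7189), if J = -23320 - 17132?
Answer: -33263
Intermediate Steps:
J = -40452
J - 1*(-7189) = -40452 - 1*(-7189) = -40452 + 7189 = -33263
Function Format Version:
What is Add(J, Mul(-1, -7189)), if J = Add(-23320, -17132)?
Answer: -33263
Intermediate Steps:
J = -40452
Add(J, Mul(-1, -7189)) = Add(-40452, Mul(-1, -7189)) = Add(-40452, 7189) = -33263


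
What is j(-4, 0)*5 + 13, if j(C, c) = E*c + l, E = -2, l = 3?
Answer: 28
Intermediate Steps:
j(C, c) = 3 - 2*c (j(C, c) = -2*c + 3 = 3 - 2*c)
j(-4, 0)*5 + 13 = (3 - 2*0)*5 + 13 = (3 + 0)*5 + 13 = 3*5 + 13 = 15 + 13 = 28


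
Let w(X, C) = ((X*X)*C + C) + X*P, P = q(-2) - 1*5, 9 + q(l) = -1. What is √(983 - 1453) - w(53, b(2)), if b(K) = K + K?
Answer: -10445 + I*√470 ≈ -10445.0 + 21.679*I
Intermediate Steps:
q(l) = -10 (q(l) = -9 - 1 = -10)
b(K) = 2*K
P = -15 (P = -10 - 1*5 = -10 - 5 = -15)
w(X, C) = C - 15*X + C*X² (w(X, C) = ((X*X)*C + C) + X*(-15) = (X²*C + C) - 15*X = (C*X² + C) - 15*X = (C + C*X²) - 15*X = C - 15*X + C*X²)
√(983 - 1453) - w(53, b(2)) = √(983 - 1453) - (2*2 - 15*53 + (2*2)*53²) = √(-470) - (4 - 795 + 4*2809) = I*√470 - (4 - 795 + 11236) = I*√470 - 1*10445 = I*√470 - 10445 = -10445 + I*√470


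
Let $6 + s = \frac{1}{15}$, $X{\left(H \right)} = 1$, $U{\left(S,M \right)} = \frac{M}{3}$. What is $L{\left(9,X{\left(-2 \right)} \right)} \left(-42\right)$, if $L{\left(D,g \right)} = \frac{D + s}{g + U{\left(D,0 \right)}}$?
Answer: $- \frac{644}{5} \approx -128.8$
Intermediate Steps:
$U{\left(S,M \right)} = \frac{M}{3}$ ($U{\left(S,M \right)} = M \frac{1}{3} = \frac{M}{3}$)
$s = - \frac{89}{15}$ ($s = -6 + \frac{1}{15} = - \frac{89}{15} \approx -5.9333$)
$L{\left(D,g \right)} = \frac{- \frac{89}{15} + D}{g}$ ($L{\left(D,g \right)} = \frac{D - \frac{89}{15}}{g + \frac{1}{3} \cdot 0} = \frac{- \frac{89}{15} + D}{g + 0} = \frac{- \frac{89}{15} + D}{g}$)
$L{\left(9,X{\left(-2 \right)} \right)} \left(-42\right) = \frac{- \frac{89}{15} + 9}{1} \left(-42\right) = 1 \cdot \frac{46}{15} \left(-42\right) = \frac{46}{15} \left(-42\right) = - \frac{644}{5}$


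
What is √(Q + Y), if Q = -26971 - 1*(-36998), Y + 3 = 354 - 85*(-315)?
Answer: √37153 ≈ 192.75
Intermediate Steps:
Y = 27126 (Y = -3 + (354 - 85*(-315)) = -3 + (354 + 26775) = -3 + 27129 = 27126)
Q = 10027 (Q = -26971 + 36998 = 10027)
√(Q + Y) = √(10027 + 27126) = √37153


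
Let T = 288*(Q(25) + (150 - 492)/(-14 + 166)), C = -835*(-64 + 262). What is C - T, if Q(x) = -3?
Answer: -163818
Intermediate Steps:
C = -165330 (C = -835*198 = -165330)
T = -1512 (T = 288*(-3 + (150 - 492)/(-14 + 166)) = 288*(-3 - 342/152) = 288*(-3 - 342*1/152) = 288*(-3 - 9/4) = 288*(-21/4) = -1512)
C - T = -165330 - 1*(-1512) = -165330 + 1512 = -163818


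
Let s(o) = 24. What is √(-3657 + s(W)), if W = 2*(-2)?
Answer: I*√3633 ≈ 60.274*I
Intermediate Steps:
W = -4
√(-3657 + s(W)) = √(-3657 + 24) = √(-3633) = I*√3633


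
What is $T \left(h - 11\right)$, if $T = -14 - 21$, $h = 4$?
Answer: $245$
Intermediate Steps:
$T = -35$ ($T = -14 - 21 = -35$)
$T \left(h - 11\right) = - 35 \left(4 - 11\right) = \left(-35\right) \left(-7\right) = 245$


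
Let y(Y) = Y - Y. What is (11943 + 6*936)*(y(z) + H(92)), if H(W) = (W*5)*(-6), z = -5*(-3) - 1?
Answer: -48462840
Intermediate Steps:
z = 14 (z = 15 - 1 = 14)
H(W) = -30*W (H(W) = (5*W)*(-6) = -30*W)
y(Y) = 0
(11943 + 6*936)*(y(z) + H(92)) = (11943 + 6*936)*(0 - 30*92) = (11943 + 5616)*(0 - 2760) = 17559*(-2760) = -48462840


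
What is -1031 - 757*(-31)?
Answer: 22436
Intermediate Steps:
-1031 - 757*(-31) = -1031 + 23467 = 22436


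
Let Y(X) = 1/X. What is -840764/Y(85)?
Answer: -71464940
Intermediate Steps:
-840764/Y(85) = -840764/(1/85) = -840764/1/85 = -840764*85 = -71464940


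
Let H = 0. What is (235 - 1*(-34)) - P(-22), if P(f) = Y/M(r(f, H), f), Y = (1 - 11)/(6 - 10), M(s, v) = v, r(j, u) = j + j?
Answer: 11841/44 ≈ 269.11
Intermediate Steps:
r(j, u) = 2*j
Y = 5/2 (Y = -10/(-4) = -10*(-¼) = 5/2 ≈ 2.5000)
P(f) = 5/(2*f)
(235 - 1*(-34)) - P(-22) = (235 - 1*(-34)) - 5/(2*(-22)) = (235 + 34) - 5*(-1)/(2*22) = 269 - 1*(-5/44) = 269 + 5/44 = 11841/44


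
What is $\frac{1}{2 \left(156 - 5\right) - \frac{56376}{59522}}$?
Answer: $\frac{29761}{8959634} \approx 0.0033217$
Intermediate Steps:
$\frac{1}{2 \left(156 - 5\right) - \frac{56376}{59522}} = \frac{1}{2 \left(156 + \left(-73 + 68\right)\right) - \frac{28188}{29761}} = \frac{1}{2 \left(156 - 5\right) - \frac{28188}{29761}} = \frac{1}{2 \cdot 151 - \frac{28188}{29761}} = \frac{1}{302 - \frac{28188}{29761}} = \frac{1}{\frac{8959634}{29761}} = \frac{29761}{8959634}$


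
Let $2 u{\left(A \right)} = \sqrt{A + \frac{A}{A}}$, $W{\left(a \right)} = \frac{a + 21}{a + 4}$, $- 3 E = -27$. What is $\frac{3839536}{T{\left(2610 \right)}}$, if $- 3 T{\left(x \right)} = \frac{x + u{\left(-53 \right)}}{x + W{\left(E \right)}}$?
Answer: $- \frac{1020958731244800}{88557469} + \frac{391171927680 i \sqrt{13}}{88557469} \approx -1.1529 \cdot 10^{7} + 15926.0 i$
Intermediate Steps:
$E = 9$ ($E = \left(- \frac{1}{3}\right) \left(-27\right) = 9$)
$W{\left(a \right)} = \frac{21 + a}{4 + a}$
$u{\left(A \right)} = \frac{\sqrt{1 + A}}{2}$ ($u{\left(A \right)} = \frac{\sqrt{A + \frac{A}{A}}}{2} = \frac{\sqrt{A + 1}}{2} = \frac{\sqrt{1 + A}}{2}$)
$T{\left(x \right)} = - \frac{x + i \sqrt{13}}{3 \left(\frac{30}{13} + x\right)}$ ($T{\left(x \right)} = - \frac{\left(x + \frac{\sqrt{1 - 53}}{2}\right) \frac{1}{x + \frac{21 + 9}{4 + 9}}}{3} = - \frac{\left(x + \frac{\sqrt{-52}}{2}\right) \frac{1}{x + \frac{1}{13} \cdot 30}}{3} = - \frac{\left(x + \frac{2 i \sqrt{13}}{2}\right) \frac{1}{x + \frac{1}{13} \cdot 30}}{3} = - \frac{\left(x + i \sqrt{13}\right) \frac{1}{x + \frac{30}{13}}}{3} = - \frac{\left(x + i \sqrt{13}\right) \frac{1}{\frac{30}{13} + x}}{3} = - \frac{\frac{1}{\frac{30}{13} + x} \left(x + i \sqrt{13}\right)}{3} = - \frac{x + i \sqrt{13}}{3 \left(\frac{30}{13} + x\right)}$)
$\frac{3839536}{T{\left(2610 \right)}} = \frac{3839536}{\frac{13}{3} \frac{1}{30 + 13 \cdot 2610} \left(\left(-1\right) 2610 - i \sqrt{13}\right)} = \frac{3839536}{\frac{13}{3} \frac{1}{30 + 33930} \left(-2610 - i \sqrt{13}\right)} = \frac{3839536}{\frac{13}{3} \cdot \frac{1}{33960} \left(-2610 - i \sqrt{13}\right)} = \frac{3839536}{- \frac{377}{1132} - \frac{13 i \sqrt{13}}{101880}}$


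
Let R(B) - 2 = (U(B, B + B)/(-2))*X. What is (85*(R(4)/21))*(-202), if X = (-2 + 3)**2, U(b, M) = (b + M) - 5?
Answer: 8585/7 ≈ 1226.4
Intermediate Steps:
U(b, M) = -5 + M + b (U(b, M) = (M + b) - 5 = -5 + M + b)
X = 1 (X = 1**2 = 1)
R(B) = 9/2 - 3*B/2 (R(B) = 2 + ((-5 + (B + B) + B)/(-2))*1 = 2 + ((-5 + 2*B + B)*(-1/2))*1 = 2 + ((-5 + 3*B)*(-1/2))*1 = 2 + (5/2 - 3*B/2)*1 = 2 + (5/2 - 3*B/2) = 9/2 - 3*B/2)
(85*(R(4)/21))*(-202) = (85*((9/2 - 3/2*4)/21))*(-202) = (85*((9/2 - 6)*(1/21)))*(-202) = (85*(-3/2*1/21))*(-202) = (85*(-1/14))*(-202) = -85/14*(-202) = 8585/7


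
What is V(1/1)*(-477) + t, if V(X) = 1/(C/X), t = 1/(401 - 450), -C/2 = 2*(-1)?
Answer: -23377/196 ≈ -119.27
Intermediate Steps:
C = 4 (C = -4*(-1) = -2*(-2) = 4)
t = -1/49 (t = 1/(-49) = -1/49 ≈ -0.020408)
V(X) = X/4 (V(X) = 1/(4/X) = X/4)
V(1/1)*(-477) + t = ((1/4)/1)*(-477) - 1/49 = ((1/4)*1)*(-477) - 1/49 = (1/4)*(-477) - 1/49 = -477/4 - 1/49 = -23377/196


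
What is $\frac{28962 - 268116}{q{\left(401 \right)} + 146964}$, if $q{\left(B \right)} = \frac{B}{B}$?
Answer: $- \frac{239154}{146965} \approx -1.6273$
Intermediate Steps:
$q{\left(B \right)} = 1$
$\frac{28962 - 268116}{q{\left(401 \right)} + 146964} = \frac{28962 - 268116}{1 + 146964} = - \frac{239154}{146965}$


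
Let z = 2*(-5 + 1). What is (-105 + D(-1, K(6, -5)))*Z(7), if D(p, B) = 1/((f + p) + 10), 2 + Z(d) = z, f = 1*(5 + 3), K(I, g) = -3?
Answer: 17840/17 ≈ 1049.4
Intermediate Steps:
f = 8 (f = 1*8 = 8)
z = -8 (z = 2*(-4) = -8)
Z(d) = -10 (Z(d) = -2 - 8 = -10)
D(p, B) = 1/(18 + p) (D(p, B) = 1/((8 + p) + 10) = 1/(18 + p))
(-105 + D(-1, K(6, -5)))*Z(7) = (-105 + 1/(18 - 1))*(-10) = (-105 + 1/17)*(-10) = -1784/17*(-10) = 17840/17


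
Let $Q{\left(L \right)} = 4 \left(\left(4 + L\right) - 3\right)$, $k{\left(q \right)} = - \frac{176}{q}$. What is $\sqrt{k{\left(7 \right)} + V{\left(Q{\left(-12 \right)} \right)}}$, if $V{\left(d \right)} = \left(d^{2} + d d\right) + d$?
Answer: $\frac{22 \sqrt{385}}{7} \approx 61.667$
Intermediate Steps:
$Q{\left(L \right)} = 4 + 4 L$ ($Q{\left(L \right)} = 4 \left(1 + L\right) = 4 + 4 L$)
$V{\left(d \right)} = d + 2 d^{2}$ ($V{\left(d \right)} = \left(d^{2} + d^{2}\right) + d = 2 d^{2} + d = d + 2 d^{2}$)
$\sqrt{k{\left(7 \right)} + V{\left(Q{\left(-12 \right)} \right)}} = \sqrt{- \frac{176}{7} + \left(4 + 4 \left(-12\right)\right) \left(1 + 2 \left(4 + 4 \left(-12\right)\right)\right)} = \sqrt{\left(-176\right) \frac{1}{7} + \left(4 - 48\right) \left(1 + 2 \left(4 - 48\right)\right)} = \sqrt{- \frac{176}{7} - 44 \left(1 + 2 \left(-44\right)\right)} = \sqrt{- \frac{176}{7} - 44 \left(1 - 88\right)} = \sqrt{- \frac{176}{7} - -3828} = \sqrt{- \frac{176}{7} + 3828} = \sqrt{\frac{26620}{7}} = \frac{22 \sqrt{385}}{7}$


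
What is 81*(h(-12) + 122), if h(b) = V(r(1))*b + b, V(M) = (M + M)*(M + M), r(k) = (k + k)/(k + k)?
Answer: 5022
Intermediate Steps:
r(k) = 1 (r(k) = (2*k)/((2*k)) = (2*k)*(1/(2*k)) = 1)
V(M) = 4*M² (V(M) = (2*M)*(2*M) = 4*M²)
h(b) = 5*b (h(b) = (4*1²)*b + b = (4*1)*b + b = 4*b + b = 5*b)
81*(h(-12) + 122) = 81*(5*(-12) + 122) = 81*(-60 + 122) = 81*62 = 5022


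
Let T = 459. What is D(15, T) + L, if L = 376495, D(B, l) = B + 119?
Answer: 376629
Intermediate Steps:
D(B, l) = 119 + B
D(15, T) + L = (119 + 15) + 376495 = 134 + 376495 = 376629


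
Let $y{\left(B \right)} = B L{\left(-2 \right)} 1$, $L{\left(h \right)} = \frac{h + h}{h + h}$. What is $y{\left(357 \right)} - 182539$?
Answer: $-182182$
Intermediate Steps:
$L{\left(h \right)} = 1$ ($L{\left(h \right)} = \frac{2 h}{2 h} = 2 h \frac{1}{2 h} = 1$)
$y{\left(B \right)} = B$ ($y{\left(B \right)} = B 1 \cdot 1 = B 1 = B$)
$y{\left(357 \right)} - 182539 = 357 - 182539 = -182182$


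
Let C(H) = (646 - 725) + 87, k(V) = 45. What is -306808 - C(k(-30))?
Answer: -306816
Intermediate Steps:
C(H) = 8 (C(H) = -79 + 87 = 8)
-306808 - C(k(-30)) = -306808 - 1*8 = -306808 - 8 = -306816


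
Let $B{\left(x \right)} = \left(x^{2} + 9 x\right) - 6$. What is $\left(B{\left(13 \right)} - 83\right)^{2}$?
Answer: $38809$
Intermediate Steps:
$B{\left(x \right)} = -6 + x^{2} + 9 x$
$\left(B{\left(13 \right)} - 83\right)^{2} = \left(\left(-6 + 13^{2} + 9 \cdot 13\right) - 83\right)^{2} = \left(\left(-6 + 169 + 117\right) - 83\right)^{2} = \left(280 - 83\right)^{2} = 197^{2} = 38809$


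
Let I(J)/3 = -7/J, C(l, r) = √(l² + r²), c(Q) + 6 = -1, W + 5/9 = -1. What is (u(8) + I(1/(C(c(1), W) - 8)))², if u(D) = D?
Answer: 482869/9 - 17248*√85/3 ≈ 645.88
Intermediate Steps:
W = -14/9 (W = -5/9 - 1 = -14/9 ≈ -1.5556)
c(Q) = -7 (c(Q) = -6 - 1 = -7)
I(J) = -21/J (I(J) = 3*(-7/J) = -21/J)
(u(8) + I(1/(C(c(1), W) - 8)))² = (8 - (-168 + 21*√((-7)² + (-14/9)²)))² = (8 - (-168 + 21*√(49 + 196/81)))² = (8 - (-168 + 49*√85/3))² = (8 - 21*(-8 + 7*√85/9))² = (8 + (168 - 49*√85/3))² = (176 - 49*√85/3)²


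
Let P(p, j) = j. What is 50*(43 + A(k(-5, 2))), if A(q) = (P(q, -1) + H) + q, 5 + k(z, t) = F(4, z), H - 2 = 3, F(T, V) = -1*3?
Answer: 1950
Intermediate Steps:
F(T, V) = -3
H = 5 (H = 2 + 3 = 5)
k(z, t) = -8 (k(z, t) = -5 - 3 = -8)
A(q) = 4 + q (A(q) = (-1 + 5) + q = 4 + q)
50*(43 + A(k(-5, 2))) = 50*(43 + (4 - 8)) = 50*(43 - 4) = 50*39 = 1950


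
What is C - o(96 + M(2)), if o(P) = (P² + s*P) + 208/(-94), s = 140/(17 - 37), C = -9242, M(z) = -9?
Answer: -761390/47 ≈ -16200.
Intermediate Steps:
s = -7 (s = 140/(-20) = 140*(-1/20) = -7)
o(P) = -104/47 + P² - 7*P (o(P) = (P² - 7*P) + 208/(-94) = (P² - 7*P) + 208*(-1/94) = (P² - 7*P) - 104/47 = -104/47 + P² - 7*P)
C - o(96 + M(2)) = -9242 - (-104/47 + (96 - 9)² - 7*(96 - 9)) = -9242 - (-104/47 + 87² - 7*87) = -9242 - (-104/47 + 7569 - 609) = -9242 - 1*327016/47 = -9242 - 327016/47 = -761390/47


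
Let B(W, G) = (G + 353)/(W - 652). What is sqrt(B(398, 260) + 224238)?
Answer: sqrt(14466783106)/254 ≈ 473.54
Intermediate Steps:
B(W, G) = (353 + G)/(-652 + W)
sqrt(B(398, 260) + 224238) = sqrt((353 + 260)/(-652 + 398) + 224238) = sqrt(613/(-254) + 224238) = sqrt(-1/254*613 + 224238) = sqrt(-613/254 + 224238) = sqrt(56955839/254) = sqrt(14466783106)/254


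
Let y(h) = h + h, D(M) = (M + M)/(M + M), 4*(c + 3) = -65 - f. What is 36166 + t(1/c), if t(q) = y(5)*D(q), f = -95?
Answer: 36176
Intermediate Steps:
c = 9/2 (c = -3 + (-65 - 1*(-95))/4 = -3 + (-65 + 95)/4 = -3 + (1/4)*30 = -3 + 15/2 = 9/2 ≈ 4.5000)
D(M) = 1 (D(M) = (2*M)/((2*M)) = (2*M)*(1/(2*M)) = 1)
y(h) = 2*h
t(q) = 10 (t(q) = (2*5)*1 = 10*1 = 10)
36166 + t(1/c) = 36166 + 10 = 36176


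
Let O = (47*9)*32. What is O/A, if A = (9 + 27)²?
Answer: 94/9 ≈ 10.444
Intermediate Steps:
A = 1296 (A = 36² = 1296)
O = 13536 (O = 423*32 = 13536)
O/A = 13536/1296 = 13536*(1/1296) = 94/9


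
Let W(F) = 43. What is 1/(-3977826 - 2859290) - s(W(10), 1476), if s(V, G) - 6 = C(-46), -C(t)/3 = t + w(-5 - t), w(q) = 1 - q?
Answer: -1804998625/6837116 ≈ -264.00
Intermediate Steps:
C(t) = -18 - 6*t (C(t) = -3*(t + (1 - (-5 - t))) = -3*(t + (1 + (5 + t))) = -3*(t + (6 + t)) = -3*(6 + 2*t) = -18 - 6*t)
s(V, G) = 264 (s(V, G) = 6 + (-18 - 6*(-46)) = 6 + (-18 + 276) = 6 + 258 = 264)
1/(-3977826 - 2859290) - s(W(10), 1476) = 1/(-3977826 - 2859290) - 1*264 = 1/(-6837116) - 264 = -1/6837116 - 264 = -1804998625/6837116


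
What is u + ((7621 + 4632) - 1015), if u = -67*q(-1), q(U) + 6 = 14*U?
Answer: 12578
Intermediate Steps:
q(U) = -6 + 14*U
u = 1340 (u = -67*(-6 + 14*(-1)) = -67*(-6 - 14) = -67*(-20) = 1340)
u + ((7621 + 4632) - 1015) = 1340 + ((7621 + 4632) - 1015) = 1340 + (12253 - 1015) = 1340 + 11238 = 12578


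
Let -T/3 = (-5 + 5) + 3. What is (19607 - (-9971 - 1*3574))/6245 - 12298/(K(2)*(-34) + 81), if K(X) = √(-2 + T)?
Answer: 2*(-37057849*I + 563584*√11)/(6245*(34*√11 + 81*I)) ≈ -46.366 - 71.94*I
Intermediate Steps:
T = -9 (T = -3*((-5 + 5) + 3) = -3*(0 + 3) = -3*3 = -9)
K(X) = I*√11 (K(X) = √(-2 - 9) = √(-11) = I*√11)
(19607 - (-9971 - 1*3574))/6245 - 12298/(K(2)*(-34) + 81) = (19607 - (-9971 - 1*3574))/6245 - 12298/((I*√11)*(-34) + 81) = (19607 - (-9971 - 3574))*(1/6245) - 12298/(-34*I*√11 + 81) = (19607 - 1*(-13545))*(1/6245) - 12298/(81 - 34*I*√11) = (19607 + 13545)*(1/6245) - 12298/(81 - 34*I*√11) = 33152*(1/6245) - 12298/(81 - 34*I*√11) = 33152/6245 - 12298/(81 - 34*I*√11)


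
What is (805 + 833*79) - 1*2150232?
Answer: -2083620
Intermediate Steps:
(805 + 833*79) - 1*2150232 = (805 + 65807) - 2150232 = 66612 - 2150232 = -2083620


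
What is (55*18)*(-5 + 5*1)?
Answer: 0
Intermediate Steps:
(55*18)*(-5 + 5*1) = 990*(-5 + 5) = 990*0 = 0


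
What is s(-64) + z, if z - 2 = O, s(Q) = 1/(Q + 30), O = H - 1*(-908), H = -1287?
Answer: -12819/34 ≈ -377.03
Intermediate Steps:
O = -379 (O = -1287 - 1*(-908) = -1287 + 908 = -379)
s(Q) = 1/(30 + Q)
z = -377 (z = 2 - 379 = -377)
s(-64) + z = 1/(30 - 64) - 377 = 1/(-34) - 377 = -1/34 - 377 = -12819/34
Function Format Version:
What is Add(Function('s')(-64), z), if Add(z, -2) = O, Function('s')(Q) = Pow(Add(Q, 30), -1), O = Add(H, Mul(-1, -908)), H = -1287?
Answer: Rational(-12819, 34) ≈ -377.03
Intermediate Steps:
O = -379 (O = Add(-1287, Mul(-1, -908)) = Add(-1287, 908) = -379)
Function('s')(Q) = Pow(Add(30, Q), -1)
z = -377 (z = Add(2, -379) = -377)
Add(Function('s')(-64), z) = Add(Pow(Add(30, -64), -1), -377) = Add(Pow(-34, -1), -377) = Add(Rational(-1, 34), -377) = Rational(-12819, 34)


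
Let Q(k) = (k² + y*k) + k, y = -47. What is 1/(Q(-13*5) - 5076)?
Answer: 1/2139 ≈ 0.00046751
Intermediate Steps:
Q(k) = k² - 46*k (Q(k) = (k² - 47*k) + k = k² - 46*k)
1/(Q(-13*5) - 5076) = 1/((-13*5)*(-46 - 13*5) - 5076) = 1/(-65*(-46 - 65) - 5076) = 1/(-65*(-111) - 5076) = 1/(7215 - 5076) = 1/2139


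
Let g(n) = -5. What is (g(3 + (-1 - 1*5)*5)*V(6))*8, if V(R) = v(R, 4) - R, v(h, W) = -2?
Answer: 320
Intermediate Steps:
V(R) = -2 - R
(g(3 + (-1 - 1*5)*5)*V(6))*8 = -5*(-2 - 1*6)*8 = -5*(-2 - 6)*8 = -5*(-8)*8 = 40*8 = 320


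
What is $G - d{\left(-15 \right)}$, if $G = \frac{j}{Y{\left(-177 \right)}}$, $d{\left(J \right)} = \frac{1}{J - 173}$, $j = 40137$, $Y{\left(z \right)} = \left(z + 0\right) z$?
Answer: $\frac{2525695}{1963284} \approx 1.2865$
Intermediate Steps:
$Y{\left(z \right)} = z^{2}$ ($Y{\left(z \right)} = z z = z^{2}$)
$d{\left(J \right)} = \frac{1}{-173 + J}$
$G = \frac{13379}{10443}$ ($G = \frac{40137}{\left(-177\right)^{2}} = \frac{40137}{31329} = 40137 \cdot \frac{1}{31329} = \frac{13379}{10443} \approx 1.2811$)
$G - d{\left(-15 \right)} = \frac{13379}{10443} - \frac{1}{-173 - 15} = \frac{13379}{10443} - \frac{1}{-188} = \frac{13379}{10443} - - \frac{1}{188} = \frac{13379}{10443} + \frac{1}{188} = \frac{2525695}{1963284}$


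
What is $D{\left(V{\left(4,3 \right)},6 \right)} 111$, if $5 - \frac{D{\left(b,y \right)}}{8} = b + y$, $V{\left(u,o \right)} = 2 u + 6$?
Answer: $-13320$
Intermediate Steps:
$V{\left(u,o \right)} = 6 + 2 u$
$D{\left(b,y \right)} = 40 - 8 b - 8 y$ ($D{\left(b,y \right)} = 40 - 8 \left(b + y\right) = 40 - \left(8 b + 8 y\right) = 40 - 8 b - 8 y$)
$D{\left(V{\left(4,3 \right)},6 \right)} 111 = \left(40 - 8 \left(6 + 2 \cdot 4\right) - 48\right) 111 = \left(40 - 8 \left(6 + 8\right) - 48\right) 111 = \left(40 - 112 - 48\right) 111 = \left(-120\right) 111 = -13320$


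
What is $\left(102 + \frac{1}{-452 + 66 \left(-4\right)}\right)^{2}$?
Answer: $\frac{5333526961}{512656} \approx 10404.0$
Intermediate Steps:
$\left(102 + \frac{1}{-452 + 66 \left(-4\right)}\right)^{2} = \left(102 + \frac{1}{-452 - 264}\right)^{2} = \left(102 + \frac{1}{-716}\right)^{2} = \left(102 - \frac{1}{716}\right)^{2} = \left(\frac{73031}{716}\right)^{2} = \frac{5333526961}{512656}$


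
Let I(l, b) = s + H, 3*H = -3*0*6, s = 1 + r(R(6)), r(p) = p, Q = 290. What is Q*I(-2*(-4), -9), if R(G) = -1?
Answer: 0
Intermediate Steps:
s = 0 (s = 1 - 1 = 0)
H = 0 (H = (-3*0*6)/3 = (0*6)/3 = (1/3)*0 = 0)
I(l, b) = 0 (I(l, b) = 0 + 0 = 0)
Q*I(-2*(-4), -9) = 290*0 = 0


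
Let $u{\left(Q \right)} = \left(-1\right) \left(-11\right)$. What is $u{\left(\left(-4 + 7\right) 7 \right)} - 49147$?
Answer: $-49136$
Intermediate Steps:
$u{\left(Q \right)} = 11$
$u{\left(\left(-4 + 7\right) 7 \right)} - 49147 = 11 - 49147 = -49136$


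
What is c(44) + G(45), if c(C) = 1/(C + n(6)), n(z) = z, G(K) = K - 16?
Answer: 1451/50 ≈ 29.020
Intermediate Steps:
G(K) = -16 + K
c(C) = 1/(6 + C) (c(C) = 1/(C + 6) = 1/(6 + C))
c(44) + G(45) = 1/(6 + 44) + (-16 + 45) = 1/50 + 29 = 1451/50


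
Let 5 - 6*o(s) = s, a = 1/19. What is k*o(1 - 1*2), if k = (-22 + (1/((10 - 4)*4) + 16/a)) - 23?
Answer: 6217/24 ≈ 259.04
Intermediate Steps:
a = 1/19 ≈ 0.052632
o(s) = 5/6 - s/6
k = 6217/24 (k = (-22 + (1/((10 - 4)*4) + 16/(1/19))) - 23 = (-22 + ((1/4)/6 + 16*19)) - 23 = (-22 + ((1/6)*(1/4) + 304)) - 23 = (-22 + (1/24 + 304)) - 23 = (-22 + 7297/24) - 23 = 6769/24 - 23 = 6217/24 ≈ 259.04)
k*o(1 - 1*2) = 6217*(5/6 - (1 - 1*2)/6)/24 = 6217*(5/6 - (1 - 2)/6)/24 = 6217*(5/6 - 1/6*(-1))/24 = 6217*(5/6 + 1/6)/24 = (6217/24)*1 = 6217/24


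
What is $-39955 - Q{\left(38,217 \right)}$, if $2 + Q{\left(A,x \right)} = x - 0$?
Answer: $-40170$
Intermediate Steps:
$Q{\left(A,x \right)} = -2 + x$ ($Q{\left(A,x \right)} = -2 + \left(x - 0\right) = -2 + \left(x + 0\right) = -2 + x$)
$-39955 - Q{\left(38,217 \right)} = -39955 - \left(-2 + 217\right) = -39955 - 215 = -40170$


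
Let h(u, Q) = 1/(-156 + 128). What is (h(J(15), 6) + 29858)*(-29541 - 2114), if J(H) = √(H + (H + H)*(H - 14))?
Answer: -26464308065/28 ≈ -9.4515e+8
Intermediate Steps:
J(H) = √(H + 2*H*(-14 + H)) (J(H) = √(H + (2*H)*(-14 + H)) = √(H + 2*H*(-14 + H)))
h(u, Q) = -1/28 (h(u, Q) = 1/(-28) = -1/28)
(h(J(15), 6) + 29858)*(-29541 - 2114) = (-1/28 + 29858)*(-29541 - 2114) = (836023/28)*(-31655) = -26464308065/28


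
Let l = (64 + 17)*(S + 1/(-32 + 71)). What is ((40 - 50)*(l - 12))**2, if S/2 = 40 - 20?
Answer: 176324408100/169 ≈ 1.0433e+9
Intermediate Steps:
S = 40 (S = 2*(40 - 20) = 2*20 = 40)
l = 42147/13 (l = (64 + 17)*(40 + 1/(-32 + 71)) = 81*(40 + 1/39) = 81*(1561/39) = 42147/13 ≈ 3242.1)
((40 - 50)*(l - 12))**2 = ((40 - 50)*(42147/13 - 12))**2 = (-10*41991/13)**2 = (-419910/13)**2 = 176324408100/169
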